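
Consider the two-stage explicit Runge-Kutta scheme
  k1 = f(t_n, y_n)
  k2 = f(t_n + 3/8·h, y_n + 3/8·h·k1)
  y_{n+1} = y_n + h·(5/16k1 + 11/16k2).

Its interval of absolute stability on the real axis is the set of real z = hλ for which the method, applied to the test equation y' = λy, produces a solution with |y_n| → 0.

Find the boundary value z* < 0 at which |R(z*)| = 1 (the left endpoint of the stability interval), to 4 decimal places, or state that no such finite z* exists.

left endpoint -3.8788.

Test eqn y'=λy, z=hλ:
  k1=λy_n ⇒ h·k1=z·y_n;  k2=λ(1+3/8z)y_n ⇒ h·k2=z(1+3/8z)y_n
  y_{n+1}/y_n = 1 + 5/16z + 11/16z(1+3/8z) = 1 + z + 33/128z²
  R(z) = 1 + z + 33/128z².

Need |R(x)|<1, x<0.
x=-0.64: |R|=0.4656
R=1: x+33/128x²=0 ⇒ x=−128/33=-3.8788; min R=1−1/(4·33/128)=0.0303>−1
Confirm numerically:
  x=-3.131: |R|=0.39638 <1
  x=-2.184: |R|=0.04573 <1
  x=-1.805: |R|=0.03496 <1
  x=-4.299: |R|=1.46574 >1
  x=-4.269: |R|=1.42947 >1
  x=-3.991: |R|=1.11546 >1
Interval (-3.8788, 0).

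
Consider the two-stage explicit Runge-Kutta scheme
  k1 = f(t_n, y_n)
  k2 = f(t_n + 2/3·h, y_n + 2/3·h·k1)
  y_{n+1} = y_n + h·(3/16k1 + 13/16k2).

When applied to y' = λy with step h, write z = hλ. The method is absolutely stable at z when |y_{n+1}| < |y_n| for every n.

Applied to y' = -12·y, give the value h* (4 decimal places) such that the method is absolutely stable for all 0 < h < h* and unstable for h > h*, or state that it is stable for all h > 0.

(-1.8462,0); λ=-12 ⇒ h* = (24/13)/12 = 0.1538.

Set f=λy, z=hλ:
  k1=λy_n ⇒ h·k1=z·y_n;  k2=λ(1+2/3z)y_n ⇒ h·k2=z(1+2/3z)y_n
  y_{n+1}/y_n = 1 + 3/16z + 13/16z(1+2/3z) = 1 + z + 13/24z²
  Hence R(z) = 1 + z + 13/24z².

Find x<0 with |R(x)|<1.
x=-1.31: |R|=0.6196
R=1: x+13/24x²=0 ⇒ x=−24/13=-1.8462; min R=1−1/(4·13/24)=0.5385>−1
Confirm numerically:
  x=-1.805: |R|=0.95976 <1
  x=-1.535: |R|=0.74129 <1
  x=-0.987: |R|=0.54067 <1
  x=-2.411: |R|=1.73767 >1
  x=-2.122: |R|=1.31706 >1
  x=-2.057: |R|=1.23493 >1
Stable set (-1.8462, 0).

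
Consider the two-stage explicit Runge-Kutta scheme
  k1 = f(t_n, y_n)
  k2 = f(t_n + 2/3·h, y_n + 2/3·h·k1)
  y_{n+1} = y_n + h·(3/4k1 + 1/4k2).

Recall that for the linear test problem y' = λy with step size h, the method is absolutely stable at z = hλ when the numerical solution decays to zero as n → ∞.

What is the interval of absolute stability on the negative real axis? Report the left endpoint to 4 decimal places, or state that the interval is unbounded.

z∈(-6.0000,0).

Set f=λy, z=hλ:
  k1=λy_n ⇒ h·k1=z·y_n;  k2=λ(1+2/3z)y_n ⇒ h·k2=z(1+2/3z)y_n
  y_{n+1}/y_n = 1 + 3/4z + 1/4z(1+2/3z) = 1 + z + 1/6z²
  so R(z) = 1 + z + 1/6z².

Need |R(x)|<1, x<0.
x=-1.1: |R|=0.1017
R=1: x+1/6x²=0 ⇒ x=−6=-6.0000; min R=1−1/(4·1/6)=-0.5000>−1
Confirm numerically:
  x=-4.446: |R|=0.15151 <1
  x=-4.349: |R|=0.19670 <1
  x=-3.265: |R|=0.48830 <1
  x=-3.117: |R|=0.49772 <1
  x=-6.466: |R|=1.50219 >1
  x=-6.402: |R|=1.42893 >1
  x=-6.350: |R|=1.37042 >1
Interval (-6.0000, 0).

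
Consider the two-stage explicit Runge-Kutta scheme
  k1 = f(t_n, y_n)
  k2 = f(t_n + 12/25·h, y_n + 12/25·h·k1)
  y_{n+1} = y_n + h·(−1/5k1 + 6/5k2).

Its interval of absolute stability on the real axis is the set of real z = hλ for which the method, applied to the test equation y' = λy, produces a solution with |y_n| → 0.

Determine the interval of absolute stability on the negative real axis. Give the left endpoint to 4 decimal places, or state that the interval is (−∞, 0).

(-1.7361, 0).

On y'=λy, z=hλ:
  k1=λy_n ⇒ h·k1=z·y_n;  k2=λ(1+12/25z)y_n ⇒ h·k2=z(1+12/25z)y_n
  y_{n+1}/y_n = 1 − 1/5z + 6/5z(1+12/25z) = 1 + z + 72/125z²
  Hence R(z) = 1 + z + 72/125z².

Solve |R(x)|<1 on ℝ⁻.
x=-1.61: |R|=0.8830
R=1: x+72/125x²=0 ⇒ x=−125/72=-1.7361; min R=1−1/(4·72/125)=0.5660>−1
Confirm numerically:
  x=-1.341: |R|=0.69481 <1
  x=-1.295: |R|=0.67097 <1
  x=-1.059: |R|=0.58697 <1
  x=-0.802: |R|=0.56849 <1
  x=-2.096: |R|=1.43449 >1
  x=-2.004: |R|=1.30923 >1
So |R|<1 on (-1.7361, 0).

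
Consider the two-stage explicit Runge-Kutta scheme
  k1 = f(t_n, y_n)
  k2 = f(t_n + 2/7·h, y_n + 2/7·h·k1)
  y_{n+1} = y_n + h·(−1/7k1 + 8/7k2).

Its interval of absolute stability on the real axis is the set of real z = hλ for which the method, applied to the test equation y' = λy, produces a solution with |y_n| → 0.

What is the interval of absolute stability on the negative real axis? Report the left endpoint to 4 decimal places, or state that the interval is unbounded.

Test eqn y'=λy, z=hλ:
  k1=λy_n ⇒ h·k1=z·y_n;  k2=λ(1+2/7z)y_n ⇒ h·k2=z(1+2/7z)y_n
  y_{n+1}/y_n = 1 − 1/7z + 8/7z(1+2/7z) = 1 + z + 16/49z²
  Hence R(z) = 1 + z + 16/49z².

Boundary: |R(x)|=1, x<0.
x=-0.87: |R|=0.3772
R=1: x+16/49x²=0 ⇒ x=−49/16=-3.0625; min R=1−1/(4·16/49)=0.2344>−1
Confirm numerically:
  x=-2.513: |R|=0.54910 <1
  x=-2.022: |R|=0.31302 <1
  x=-1.720: |R|=0.24601 <1
  x=-1.650: |R|=0.23898 <1
  x=-3.600: |R|=1.63184 >1
  x=-3.573: |R|=1.59560 >1
Stable set (-3.0625, 0).

z∈(-3.0625,0).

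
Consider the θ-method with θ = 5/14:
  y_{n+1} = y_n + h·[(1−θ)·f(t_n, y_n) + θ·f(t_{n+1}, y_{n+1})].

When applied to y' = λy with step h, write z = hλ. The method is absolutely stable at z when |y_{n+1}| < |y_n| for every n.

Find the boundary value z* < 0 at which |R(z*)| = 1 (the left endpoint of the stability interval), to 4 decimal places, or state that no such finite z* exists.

Set f=λy, z=hλ:
  y_{n+1} = y_n + z·[9/14·y_n + 5/14·y_{n+1}] ⇒ (1 − 5/14z)y_{n+1} = (1 + 9/14z)y_n
  so R(z) = (1 + 9/14z)/(1 − 5/14z).

Need |R(x)|<1, x<0.
x=-0.53: |R|=0.5544
R=−1: 1+9/14x = −1+5/14x ⇒ -2/7x=2 ⇒ x=2/(-2/7)=-7.0000
Confirm numerically:
  x=-5.670: |R|=0.87438 <1
  x=-5.504: |R|=0.85588 <1
  x=-3.119: |R|=0.47545 <1
  x=-3.004: |R|=0.44921 <1
  x=-7.320: |R|=1.02530 >1
  x=-7.150: |R|=1.01206 >1
Interval (-7.0000, 0).

z* = -7.0000.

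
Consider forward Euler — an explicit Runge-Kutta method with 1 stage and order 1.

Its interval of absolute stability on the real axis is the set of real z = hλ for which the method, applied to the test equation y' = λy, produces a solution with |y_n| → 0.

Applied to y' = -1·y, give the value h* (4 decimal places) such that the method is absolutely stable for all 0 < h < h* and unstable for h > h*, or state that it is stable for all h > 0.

On y'=λy, z=hλ:
  order 1, 1-stage ⇒ R(z)=1+z
  (e.g. R(-0.56)=0.44000, |R|=0.44000)

Need |R(x)|<1, x<0.
x=-0.56: |R|=0.4400
|R(-2.18)|=1.1800 |R(-1.37)|=0.3700 |R(-0.95)|=0.0500
Bisect:
  x_lo=-2.6953 |R|=1.6953  x_hi=-0.1848 |R|=0.8152
  mid=-1.44009 |R|=0.44009 →hi
  mid=-2.06771 |R|=1.06771 →lo
  mid=-1.75390 |R|=0.75390 →hi
  mid=-1.91081 |R|=0.91081 →hi
  mid=-1.98926 |R|=0.98926 →hi
  mid=-2.02849 |R|=1.02849 →lo
  mid=-2.00887 |R|=1.00887 →lo
  mid=-1.99907 |R|=0.99907 →hi
  mid=-2.00397 |R|=1.00397 →lo
  ...
  [-2.00014,-1.99999] ⇒ x*=-2.0000
Interval (-2.0000, 0).

(-2.0000,0); λ=-1 ⇒ h* = 2.0000.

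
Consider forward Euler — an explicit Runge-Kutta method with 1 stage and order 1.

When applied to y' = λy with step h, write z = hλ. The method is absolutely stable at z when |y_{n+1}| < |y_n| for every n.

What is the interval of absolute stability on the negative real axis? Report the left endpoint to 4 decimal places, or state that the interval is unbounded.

Test eqn y'=λy, z=hλ:
  order 1, 1-stage ⇒ R(z)=1+z
  (e.g. R(-0.41)=0.59000, |R|=0.59000)

Boundary: |R(x)|=1, x<0.
x=-0.41: |R|=0.5900
|R(-2.2)|=1.2000 |R(-1.88)|=0.8800 |R(-1.66)|=0.6600
Bisect:
  x_lo=-2.3269 |R|=1.3269  x_hi=-0.0701 |R|=0.9299
  mid=-1.19846 |R|=0.19846 →hi
  mid=-1.76266 |R|=0.76266 →hi
  mid=-2.04476 |R|=1.04476 →lo
  mid=-1.90371 |R|=0.90371 →hi
  mid=-1.97423 |R|=0.97423 →hi
  mid=-2.00950 |R|=1.00950 →lo
  mid=-1.99187 |R|=0.99187 →hi
  mid=-2.00068 |R|=1.00068 →lo
  ...
  [-2.00013,-1.99999] ⇒ x*=-2.0000
So |R|<1 on (-2.0000, 0).

(-2.0000, 0).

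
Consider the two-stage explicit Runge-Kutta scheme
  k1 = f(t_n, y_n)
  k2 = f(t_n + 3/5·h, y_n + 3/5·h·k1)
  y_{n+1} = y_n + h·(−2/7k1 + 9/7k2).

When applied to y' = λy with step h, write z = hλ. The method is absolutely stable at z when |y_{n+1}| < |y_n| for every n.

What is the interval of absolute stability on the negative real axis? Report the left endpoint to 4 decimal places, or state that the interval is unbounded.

Set f=λy, z=hλ:
  k1=λy_n ⇒ h·k1=z·y_n;  k2=λ(1+3/5z)y_n ⇒ h·k2=z(1+3/5z)y_n
  y_{n+1}/y_n = 1 − 2/7z + 9/7z(1+3/5z) = 1 + z + 27/35z²
  ⇒ R(z) = 1 + z + 27/35z².

Find x<0 with |R(x)|<1.
x=-1.52: |R|=1.2623
R=1: x+27/35x²=0 ⇒ x=−35/27=-1.2963; min R=1−1/(4·27/35)=0.6759>−1
Confirm numerically:
  x=-1.088: |R|=0.82517 <1
  x=-0.887: |R|=0.71994 <1
  x=-0.642: |R|=0.67596 <1
  x=-1.829: |R|=1.75161 >1
  x=-1.475: |R|=1.20334 >1
  x=-1.353: |R|=1.05918 >1
Stable set (-1.2963, 0).

(-1.2963, 0).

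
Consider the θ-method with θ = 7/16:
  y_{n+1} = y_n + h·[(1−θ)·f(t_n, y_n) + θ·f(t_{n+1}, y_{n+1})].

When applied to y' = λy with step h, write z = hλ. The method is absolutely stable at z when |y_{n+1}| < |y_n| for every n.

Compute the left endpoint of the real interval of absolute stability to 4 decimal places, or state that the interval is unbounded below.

left endpoint -16.0000.

On y'=λy, z=hλ:
  y_{n+1} = y_n + z·[9/16·y_n + 7/16·y_{n+1}] ⇒ (1 − 7/16z)y_{n+1} = (1 + 9/16z)y_n
  so R(z) = (1 + 9/16z)/(1 − 7/16z).

Boundary: |R(x)|=1, x<0.
x=-0.57: |R|=0.5438
R=−1: 1+9/16x = −1+7/16x ⇒ -1/8x=2 ⇒ x=2/(-1/8)=-16.0000
Confirm numerically:
  x=-11.306: |R|=0.90133 <1
  x=-8.964: |R|=0.82130 <1
  x=-8.212: |R|=0.78804 <1
  x=-7.840: |R|=0.76975 <1
  x=-16.580: |R|=1.00878 >1
  x=-16.247: |R|=1.00381 >1
Interval (-16.0000, 0).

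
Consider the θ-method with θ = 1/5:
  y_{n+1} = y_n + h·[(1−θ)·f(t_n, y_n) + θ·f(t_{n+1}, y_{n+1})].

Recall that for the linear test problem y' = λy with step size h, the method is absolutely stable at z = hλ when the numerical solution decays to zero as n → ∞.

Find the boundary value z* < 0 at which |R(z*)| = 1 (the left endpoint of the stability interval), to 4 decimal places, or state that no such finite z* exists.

left endpoint -3.3333.

Set f=λy, z=hλ:
  y_{n+1} = y_n + z·[4/5·y_n + 1/5·y_{n+1}] ⇒ (1 − 1/5z)y_{n+1} = (1 + 4/5z)y_n
  ⇒ R(z) = (1 + 4/5z)/(1 − 1/5z).

Boundary: |R(x)|=1, x<0.
x=-0.65: |R|=0.4248
R=−1: 1+4/5x = −1+1/5x ⇒ -3/5x=2 ⇒ x=2/(-3/5)=-3.3333
Confirm numerically:
  x=-3.247: |R|=0.96859 <1
  x=-2.192: |R|=0.52392 <1
  x=-2.155: |R|=0.50594 <1
  x=-1.792: |R|=0.31920 <1
  x=-3.748: |R|=1.14220 >1
  x=-3.449: |R|=1.04107 >1
  x=-3.418: |R|=1.03017 >1
Interval (-3.3333, 0).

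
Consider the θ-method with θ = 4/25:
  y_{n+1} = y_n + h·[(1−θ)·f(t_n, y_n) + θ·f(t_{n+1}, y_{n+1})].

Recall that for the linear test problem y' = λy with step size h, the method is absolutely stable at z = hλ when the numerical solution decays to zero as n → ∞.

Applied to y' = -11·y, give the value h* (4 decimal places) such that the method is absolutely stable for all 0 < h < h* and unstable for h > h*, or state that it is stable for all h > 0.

Test eqn y'=λy, z=hλ:
  y_{n+1} = y_n + z·[21/25·y_n + 4/25·y_{n+1}] ⇒ (1 − 4/25z)y_{n+1} = (1 + 21/25z)y_n
  Hence R(z) = (1 + 21/25z)/(1 − 4/25z).

Boundary: |R(x)|=1, x<0.
x=-0.31: |R|=0.7046
R=−1: 1+21/25x = −1+4/25x ⇒ -17/25x=2 ⇒ x=2/(-17/25)=-2.9412
Confirm numerically:
  x=-1.762: |R|=0.37450 <1
  x=-1.748: |R|=0.36597 <1
  x=-1.228: |R|=0.02634 <1
  x=-3.495: |R|=1.24153 >1
  x=-3.222: |R|=1.12600 >1
Interval (-2.9412, 0).

(-2.9412,0); λ=-11 ⇒ h* = (50/17)/11 = 0.2674.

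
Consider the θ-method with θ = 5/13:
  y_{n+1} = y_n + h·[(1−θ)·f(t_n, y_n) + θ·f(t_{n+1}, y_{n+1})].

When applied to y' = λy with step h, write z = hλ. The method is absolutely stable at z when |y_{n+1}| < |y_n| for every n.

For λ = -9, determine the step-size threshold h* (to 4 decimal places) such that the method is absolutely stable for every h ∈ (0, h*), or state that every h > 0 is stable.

(-8.6667,0); λ=-9 ⇒ h* = (26/3)/9 = 0.9630.

Test eqn y'=λy, z=hλ:
  y_{n+1} = y_n + z·[8/13·y_n + 5/13·y_{n+1}] ⇒ (1 − 5/13z)y_{n+1} = (1 + 8/13z)y_n
  R(z) = (1 + 8/13z)/(1 − 5/13z).

Solve |R(x)|<1 on ℝ⁻.
x=-1.07: |R|=0.2420
R=−1: 1+8/13x = −1+5/13x ⇒ -3/13x=2 ⇒ x=2/(-3/13)=-8.6667
Confirm numerically:
  x=-8.305: |R|=0.98010 <1
  x=-6.488: |R|=0.85616 <1
  x=-5.357: |R|=0.75043 <1
  x=-3.872: |R|=0.55550 <1
  x=-9.057: |R|=1.02009 >1
  x=-8.891: |R|=1.01171 >1
  x=-8.839: |R|=1.00904 >1
Stable set (-8.6667, 0).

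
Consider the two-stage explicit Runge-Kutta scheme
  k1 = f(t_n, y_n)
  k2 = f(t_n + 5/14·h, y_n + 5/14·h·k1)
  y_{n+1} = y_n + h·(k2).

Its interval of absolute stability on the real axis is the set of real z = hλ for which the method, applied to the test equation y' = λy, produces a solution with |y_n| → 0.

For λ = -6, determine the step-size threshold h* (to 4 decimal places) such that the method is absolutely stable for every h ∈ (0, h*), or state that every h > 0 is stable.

(-2.8000,0); λ=-6 ⇒ h* = (14/5)/6 = 0.4667.

Test eqn y'=λy, z=hλ:
  k1=λy_n ⇒ h·k1=z·y_n;  k2=λ(1+5/14z)y_n ⇒ h·k2=z(1+5/14z)y_n
  y_{n+1}/y_n = 1 + z(1+5/14z) = 1 + z + 5/14z²
  so R(z) = 1 + z + 5/14z².

Boundary: |R(x)|=1, x<0.
x=-0.58: |R|=0.5401
R=1: x+5/14x²=0 ⇒ x=−14/5=-2.8000; min R=1−1/(4·5/14)=0.3000>−1
Confirm numerically:
  x=-2.629: |R|=0.83944 <1
  x=-2.325: |R|=0.60558 <1
  x=-1.660: |R|=0.32414 <1
  x=-1.303: |R|=0.30336 <1
  x=-3.218: |R|=1.48040 >1
  x=-3.140: |R|=1.38129 >1
  x=-3.133: |R|=1.37260 >1
So |R|<1 on (-2.8000, 0).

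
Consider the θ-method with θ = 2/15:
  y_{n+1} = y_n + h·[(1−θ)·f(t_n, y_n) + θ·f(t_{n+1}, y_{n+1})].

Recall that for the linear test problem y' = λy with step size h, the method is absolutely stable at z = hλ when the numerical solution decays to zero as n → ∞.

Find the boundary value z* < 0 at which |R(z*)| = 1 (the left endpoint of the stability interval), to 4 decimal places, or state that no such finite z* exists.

On y'=λy, z=hλ:
  y_{n+1} = y_n + z·[13/15·y_n + 2/15·y_{n+1}] ⇒ (1 − 2/15z)y_{n+1} = (1 + 13/15z)y_n
  R(z) = (1 + 13/15z)/(1 − 2/15z).

Find x<0 with |R(x)|<1.
x=-1.2: |R|=0.0345
R=−1: 1+13/15x = −1+2/15x ⇒ -11/15x=2 ⇒ x=2/(-11/15)=-2.7273
Confirm numerically:
  x=-2.119: |R|=0.65220 <1
  x=-1.582: |R|=0.30643 <1
  x=-1.225: |R|=0.05301 <1
  x=-3.106: |R|=1.19640 >1
  x=-2.842: |R|=1.06101 >1
Interval (-2.7273, 0).

z* = -2.7273.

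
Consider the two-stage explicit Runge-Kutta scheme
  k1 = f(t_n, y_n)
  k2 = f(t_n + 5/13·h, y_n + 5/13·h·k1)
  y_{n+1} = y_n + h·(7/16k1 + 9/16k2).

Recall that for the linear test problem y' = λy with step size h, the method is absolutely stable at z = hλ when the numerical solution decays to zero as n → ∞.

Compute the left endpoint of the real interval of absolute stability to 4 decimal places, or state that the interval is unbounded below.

Set f=λy, z=hλ:
  k1=λy_n ⇒ h·k1=z·y_n;  k2=λ(1+5/13z)y_n ⇒ h·k2=z(1+5/13z)y_n
  y_{n+1}/y_n = 1 + 7/16z + 9/16z(1+5/13z) = 1 + z + 45/208z²
  so R(z) = 1 + z + 45/208z².

Need |R(x)|<1, x<0.
x=-1.74: |R|=0.0850
R=1: x+45/208x²=0 ⇒ x=−208/45=-4.6222; min R=1−1/(4·45/208)=-0.1556>−1
Confirm numerically:
  x=-3.609: |R|=0.20888 <1
  x=-3.576: |R|=0.19059 <1
  x=-3.310: |R|=0.06031 <1
  x=-2.363: |R|=0.15497 <1
  x=-5.147: |R|=1.58436 >1
  x=-4.861: |R|=1.25111 >1
Interval (-4.6222, 0).

left endpoint -4.6222.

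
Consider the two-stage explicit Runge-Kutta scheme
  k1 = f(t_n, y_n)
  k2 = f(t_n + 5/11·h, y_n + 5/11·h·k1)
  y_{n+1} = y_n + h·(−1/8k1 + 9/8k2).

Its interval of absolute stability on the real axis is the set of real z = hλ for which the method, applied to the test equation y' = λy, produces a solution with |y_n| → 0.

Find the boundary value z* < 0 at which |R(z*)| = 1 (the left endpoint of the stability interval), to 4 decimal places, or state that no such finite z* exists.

left endpoint -1.9556.

Set f=λy, z=hλ:
  k1=λy_n ⇒ h·k1=z·y_n;  k2=λ(1+5/11z)y_n ⇒ h·k2=z(1+5/11z)y_n
  y_{n+1}/y_n = 1 − 1/8z + 9/8z(1+5/11z) = 1 + z + 45/88z²
  so R(z) = 1 + z + 45/88z².

Need |R(x)|<1, x<0.
x=-1.47: |R|=0.6350
R=1: x+45/88x²=0 ⇒ x=−88/45=-1.9556; min R=1−1/(4·45/88)=0.5111>−1
Confirm numerically:
  x=-1.813: |R|=0.86784 <1
  x=-0.907: |R|=0.51367 <1
  x=-0.857: |R|=0.51857 <1
  x=-2.472: |R|=1.65283 >1
  x=-2.032: |R|=1.07943 >1
  x=-1.995: |R|=1.04024 >1
Stable set (-1.9556, 0).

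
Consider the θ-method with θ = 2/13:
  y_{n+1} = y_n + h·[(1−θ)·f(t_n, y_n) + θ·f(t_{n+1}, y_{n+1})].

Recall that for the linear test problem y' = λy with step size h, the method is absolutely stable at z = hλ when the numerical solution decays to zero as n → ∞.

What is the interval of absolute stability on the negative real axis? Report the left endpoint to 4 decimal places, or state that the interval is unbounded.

Test eqn y'=λy, z=hλ:
  y_{n+1} = y_n + z·[11/13·y_n + 2/13·y_{n+1}] ⇒ (1 − 2/13z)y_{n+1} = (1 + 11/13z)y_n
  R(z) = (1 + 11/13z)/(1 − 2/13z).

Boundary: |R(x)|=1, x<0.
x=-0.36: |R|=0.6589
R=−1: 1+11/13x = −1+2/13x ⇒ -9/13x=2 ⇒ x=2/(-9/13)=-2.8889
Confirm numerically:
  x=-2.637: |R|=0.87594 <1
  x=-2.567: |R|=0.84024 <1
  x=-2.498: |R|=0.80451 <1
  x=-1.659: |R|=0.32167 <1
  x=-3.310: |R|=1.19317 >1
  x=-3.268: |R|=1.17465 >1
Stable set (-2.8889, 0).

z∈(-2.8889,0).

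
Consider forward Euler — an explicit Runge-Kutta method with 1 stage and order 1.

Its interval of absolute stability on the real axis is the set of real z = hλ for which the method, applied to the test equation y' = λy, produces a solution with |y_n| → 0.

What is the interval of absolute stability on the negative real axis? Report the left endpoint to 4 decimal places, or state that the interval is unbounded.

With y'=λy (z=hλ):
  order 1, 1-stage ⇒ R(z)=1+z
  (e.g. R(-1.74)=-0.74000, |R|=0.74000)

Boundary: |R(x)|=1, x<0.
x=-1.74: |R|=0.7400
|R(-1.92)|=0.9200 |R(-1.7)|=0.7000 |R(-0.72)|=0.2800
Bisect:
  x_lo=-2.8751 |R|=1.8751  x_hi=-0.0638 |R|=0.9362
  mid=-1.46943 |R|=0.46943 →hi
  mid=-2.17225 |R|=1.17225 →lo
  mid=-1.82084 |R|=0.82084 →hi
  mid=-1.99654 |R|=0.99654 →hi
  mid=-2.08440 |R|=1.08440 →lo
  mid=-2.04047 |R|=1.04047 →lo
  mid=-2.01851 |R|=1.01851 →lo
  mid=-2.00753 |R|=1.00753 →lo
  mid=-2.00203 |R|=1.00203 →lo
  mid=-1.99929 |R|=0.99929 →hi
  ...
  [-2.00015,-1.99998] ⇒ x*=-2.0000
So |R|<1 on (-2.0000, 0).

(-2.0000, 0).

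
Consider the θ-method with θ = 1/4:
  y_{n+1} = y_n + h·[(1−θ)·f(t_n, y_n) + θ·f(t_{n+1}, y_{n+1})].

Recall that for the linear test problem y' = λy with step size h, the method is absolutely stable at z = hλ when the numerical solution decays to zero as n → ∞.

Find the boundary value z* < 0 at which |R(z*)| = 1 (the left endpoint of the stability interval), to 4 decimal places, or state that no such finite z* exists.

left endpoint -4.0000.

Set f=λy, z=hλ:
  y_{n+1} = y_n + z·[3/4·y_n + 1/4·y_{n+1}] ⇒ (1 − 1/4z)y_{n+1} = (1 + 3/4z)y_n
  so R(z) = (1 + 3/4z)/(1 − 1/4z).

Find x<0 with |R(x)|<1.
x=-0.46: |R|=0.5874
R=−1: 1+3/4x = −1+1/4x ⇒ -1/2x=2 ⇒ x=2/(-1/2)=-4.0000
Confirm numerically:
  x=-2.822: |R|=0.65465 <1
  x=-2.701: |R|=0.61230 <1
  x=-2.171: |R|=0.40723 <1
  x=-4.583: |R|=1.13585 >1
  x=-4.146: |R|=1.03585 >1
Interval (-4.0000, 0).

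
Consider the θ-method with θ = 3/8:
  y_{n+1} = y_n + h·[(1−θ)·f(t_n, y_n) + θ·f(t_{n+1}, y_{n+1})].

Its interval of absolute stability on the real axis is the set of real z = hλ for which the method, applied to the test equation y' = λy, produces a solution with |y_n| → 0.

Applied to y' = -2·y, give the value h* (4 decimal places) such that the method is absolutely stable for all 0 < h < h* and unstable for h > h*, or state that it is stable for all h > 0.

(-8.0000,0); λ=-2 ⇒ h* = (8)/2 = 4.0000.

Test eqn y'=λy, z=hλ:
  y_{n+1} = y_n + z·[5/8·y_n + 3/8·y_{n+1}] ⇒ (1 − 3/8z)y_{n+1} = (1 + 5/8z)y_n
  Hence R(z) = (1 + 5/8z)/(1 − 3/8z).

Boundary: |R(x)|=1, x<0.
x=-1.69: |R|=0.0344
R=−1: 1+5/8x = −1+3/8x ⇒ -1/4x=2 ⇒ x=2/(-1/4)=-8.0000
Confirm numerically:
  x=-6.366: |R|=0.87940 <1
  x=-4.801: |R|=0.71441 <1
  x=-3.987: |R|=0.59792 <1
  x=-8.506: |R|=1.03019 >1
  x=-8.079: |R|=1.00490 >1
Interval (-8.0000, 0).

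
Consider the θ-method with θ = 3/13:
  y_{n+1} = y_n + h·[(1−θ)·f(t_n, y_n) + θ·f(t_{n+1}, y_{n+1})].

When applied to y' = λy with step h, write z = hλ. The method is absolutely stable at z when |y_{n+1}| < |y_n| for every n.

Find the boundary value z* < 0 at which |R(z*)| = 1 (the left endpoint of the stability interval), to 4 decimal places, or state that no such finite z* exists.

On y'=λy, z=hλ:
  y_{n+1} = y_n + z·[10/13·y_n + 3/13·y_{n+1}] ⇒ (1 − 3/13z)y_{n+1} = (1 + 10/13z)y_n
  Hence R(z) = (1 + 10/13z)/(1 − 3/13z).

Need |R(x)|<1, x<0.
x=-1.76: |R|=0.2516
R=−1: 1+10/13x = −1+3/13x ⇒ -7/13x=2 ⇒ x=2/(-7/13)=-3.7143
Confirm numerically:
  x=-3.587: |R|=0.96250 <1
  x=-3.016: |R|=0.77830 <1
  x=-2.202: |R|=0.46006 <1
  x=-4.279: |R|=1.15300 >1
  x=-3.898: |R|=1.05208 >1
Stable set (-3.7143, 0).

left endpoint -3.7143.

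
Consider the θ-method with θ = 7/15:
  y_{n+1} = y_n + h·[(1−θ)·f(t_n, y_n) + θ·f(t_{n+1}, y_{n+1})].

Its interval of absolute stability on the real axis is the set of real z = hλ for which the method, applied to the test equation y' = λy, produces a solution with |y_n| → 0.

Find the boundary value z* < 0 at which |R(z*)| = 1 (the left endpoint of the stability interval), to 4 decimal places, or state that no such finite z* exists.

With y'=λy (z=hλ):
  y_{n+1} = y_n + z·[8/15·y_n + 7/15·y_{n+1}] ⇒ (1 − 7/15z)y_{n+1} = (1 + 8/15z)y_n
  so R(z) = (1 + 8/15z)/(1 − 7/15z).

Solve |R(x)|<1 on ℝ⁻.
x=-0.37: |R|=0.6845
R=−1: 1+8/15x = −1+7/15x ⇒ -1/15x=2 ⇒ x=2/(-1/15)=-30.0000
Confirm numerically:
  x=-26.963: |R|=0.98509 <1
  x=-19.609: |R|=0.93176 <1
  x=-12.483: |R|=0.82890 <1
  x=-30.142: |R|=1.00063 >1
  x=-30.083: |R|=1.00037 >1
So |R|<1 on (-30.0000, 0).

z* = -30.0000.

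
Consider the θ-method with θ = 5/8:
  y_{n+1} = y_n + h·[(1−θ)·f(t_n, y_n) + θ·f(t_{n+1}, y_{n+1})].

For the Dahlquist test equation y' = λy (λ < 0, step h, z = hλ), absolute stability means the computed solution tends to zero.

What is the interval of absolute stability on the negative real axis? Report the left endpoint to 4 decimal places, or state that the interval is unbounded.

(−∞, 0) — no finite endpoint.

With y'=λy (z=hλ):
  y_{n+1} = y_n + z·[3/8·y_n + 5/8·y_{n+1}] ⇒ (1 − 5/8z)y_{n+1} = (1 + 3/8z)y_n
  R(z) = (1 + 3/8z)/(1 − 5/8z).

Solve |R(x)|<1 on ℝ⁻.
x=-1.41: |R|=0.2505
x=-2: |R|=0.1111
x=-10: |R|=0.3793
x=-100: |R|=0.5748
θ=5/8≥1/2 ⇒ |1+3/8x|<|1−5/8x| ∀x<0 ⇒ unbounded interval.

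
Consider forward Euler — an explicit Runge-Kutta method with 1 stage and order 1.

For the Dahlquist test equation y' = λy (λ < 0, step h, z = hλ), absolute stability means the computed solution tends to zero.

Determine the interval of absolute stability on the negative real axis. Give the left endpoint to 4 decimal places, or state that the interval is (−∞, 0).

z∈(-2.0000,0).

With y'=λy (z=hλ):
  order 1, 1-stage ⇒ R(z)=1+z
  (e.g. R(-1.79)=-0.79000, |R|=0.79000)

Solve |R(x)|<1 on ℝ⁻.
x=-1.79: |R|=0.7900
|R(-1.57)|=0.5700 |R(-1.52)|=0.5200 |R(-0.89)|=0.1100
Bisect:
  x_lo=-2.4270 |R|=1.4270  x_hi=-0.2036 |R|=0.7964
  mid=-1.31529 |R|=0.31529 →hi
  mid=-1.87112 |R|=0.87112 →hi
  mid=-2.14904 |R|=1.14904 →lo
  mid=-2.01008 |R|=1.01008 →lo
  mid=-1.94060 |R|=0.94060 →hi
  mid=-1.97534 |R|=0.97534 →hi
  mid=-1.99271 |R|=0.99271 →hi
  ...
  [-2.00004,-1.99990] ⇒ x*=-2.0000
Interval (-2.0000, 0).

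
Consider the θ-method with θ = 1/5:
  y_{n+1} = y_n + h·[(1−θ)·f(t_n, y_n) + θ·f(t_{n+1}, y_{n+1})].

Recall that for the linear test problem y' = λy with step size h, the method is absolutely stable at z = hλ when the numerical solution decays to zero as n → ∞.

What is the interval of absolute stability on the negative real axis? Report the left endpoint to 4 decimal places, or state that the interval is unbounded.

Test eqn y'=λy, z=hλ:
  y_{n+1} = y_n + z·[4/5·y_n + 1/5·y_{n+1}] ⇒ (1 − 1/5z)y_{n+1} = (1 + 4/5z)y_n
  so R(z) = (1 + 4/5z)/(1 − 1/5z).

Solve |R(x)|<1 on ℝ⁻.
x=-1.17: |R|=0.0519
R=−1: 1+4/5x = −1+1/5x ⇒ -3/5x=2 ⇒ x=2/(-3/5)=-3.3333
Confirm numerically:
  x=-3.258: |R|=0.97263 <1
  x=-2.632: |R|=0.72432 <1
  x=-1.630: |R|=0.22926 <1
  x=-3.653: |R|=1.11083 >1
  x=-3.445: |R|=1.03967 >1
Stable set (-3.3333, 0).

z∈(-3.3333,0).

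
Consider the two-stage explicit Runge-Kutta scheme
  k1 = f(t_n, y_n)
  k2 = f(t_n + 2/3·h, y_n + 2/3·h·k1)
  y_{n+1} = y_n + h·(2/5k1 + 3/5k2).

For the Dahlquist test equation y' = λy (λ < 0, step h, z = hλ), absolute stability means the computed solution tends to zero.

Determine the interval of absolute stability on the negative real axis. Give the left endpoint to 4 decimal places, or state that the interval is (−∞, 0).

Test eqn y'=λy, z=hλ:
  k1=λy_n ⇒ h·k1=z·y_n;  k2=λ(1+2/3z)y_n ⇒ h·k2=z(1+2/3z)y_n
  y_{n+1}/y_n = 1 + 2/5z + 3/5z(1+2/3z) = 1 + z + 2/5z²
  R(z) = 1 + z + 2/5z².

Boundary: |R(x)|=1, x<0.
x=-1.26: |R|=0.3750
R=1: x+2/5x²=0 ⇒ x=−5/2=-2.5000; min R=1−1/(4·2/5)=0.3750>−1
Confirm numerically:
  x=-1.999: |R|=0.59940 <1
  x=-1.567: |R|=0.41520 <1
  x=-1.160: |R|=0.37824 <1
  x=-1.035: |R|=0.39349 <1
  x=-2.842: |R|=1.38879 >1
  x=-2.722: |R|=1.24171 >1
Interval (-2.5000, 0).

(-2.5000, 0).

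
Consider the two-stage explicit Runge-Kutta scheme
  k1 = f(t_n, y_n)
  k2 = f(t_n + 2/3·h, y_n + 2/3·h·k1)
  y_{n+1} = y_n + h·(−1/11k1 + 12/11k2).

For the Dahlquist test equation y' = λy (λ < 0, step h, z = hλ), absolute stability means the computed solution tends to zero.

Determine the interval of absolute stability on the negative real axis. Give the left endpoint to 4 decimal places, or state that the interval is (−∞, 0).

With y'=λy (z=hλ):
  k1=λy_n ⇒ h·k1=z·y_n;  k2=λ(1+2/3z)y_n ⇒ h·k2=z(1+2/3z)y_n
  y_{n+1}/y_n = 1 − 1/11z + 12/11z(1+2/3z) = 1 + z + 8/11z²
  ⇒ R(z) = 1 + z + 8/11z².

Solve |R(x)|<1 on ℝ⁻.
x=-1.69: |R|=1.3872
R=1: x+8/11x²=0 ⇒ x=−11/8=-1.3750; min R=1−1/(4·8/11)=0.6562>−1
Confirm numerically:
  x=-1.234: |R|=0.87346 <1
  x=-0.925: |R|=0.69727 <1
  x=-0.558: |R|=0.66845 <1
  x=-1.888: |R|=1.70440 >1
  x=-1.680: |R|=1.37265 >1
  x=-1.643: |R|=1.32024 >1
Interval (-1.3750, 0).

(-1.3750, 0).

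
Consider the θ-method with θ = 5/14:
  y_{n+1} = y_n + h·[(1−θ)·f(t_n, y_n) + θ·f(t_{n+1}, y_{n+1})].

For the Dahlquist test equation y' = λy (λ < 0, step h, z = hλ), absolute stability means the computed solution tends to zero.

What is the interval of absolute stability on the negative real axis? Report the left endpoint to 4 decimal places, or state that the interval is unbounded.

z∈(-7.0000,0).

On y'=λy, z=hλ:
  y_{n+1} = y_n + z·[9/14·y_n + 5/14·y_{n+1}] ⇒ (1 − 5/14z)y_{n+1} = (1 + 9/14z)y_n
  so R(z) = (1 + 9/14z)/(1 − 5/14z).

Boundary: |R(x)|=1, x<0.
x=-0.32: |R|=0.7128
R=−1: 1+9/14x = −1+5/14x ⇒ -2/7x=2 ⇒ x=2/(-2/7)=-7.0000
Confirm numerically:
  x=-5.359: |R|=0.83910 <1
  x=-4.931: |R|=0.78590 <1
  x=-3.641: |R|=0.58280 <1
  x=-7.376: |R|=1.02956 >1
  x=-7.258: |R|=1.02052 >1
  x=-7.162: |R|=1.01301 >1
Stable set (-7.0000, 0).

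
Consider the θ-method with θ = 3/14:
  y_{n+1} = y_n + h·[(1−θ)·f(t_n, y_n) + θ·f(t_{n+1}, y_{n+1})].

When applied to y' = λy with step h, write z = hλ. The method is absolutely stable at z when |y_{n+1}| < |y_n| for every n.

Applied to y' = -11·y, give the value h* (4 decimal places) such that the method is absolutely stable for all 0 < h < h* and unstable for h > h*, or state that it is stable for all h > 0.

On y'=λy, z=hλ:
  y_{n+1} = y_n + z·[11/14·y_n + 3/14·y_{n+1}] ⇒ (1 − 3/14z)y_{n+1} = (1 + 11/14z)y_n
  ⇒ R(z) = (1 + 11/14z)/(1 − 3/14z).

Need |R(x)|<1, x<0.
x=-0.98: |R|=0.1901
R=−1: 1+11/14x = −1+3/14x ⇒ -4/7x=2 ⇒ x=2/(-4/7)=-3.5000
Confirm numerically:
  x=-2.534: |R|=0.64226 <1
  x=-2.369: |R|=0.57133 <1
  x=-2.266: |R|=0.52534 <1
  x=-2.224: |R|=0.50619 <1
  x=-4.017: |R|=1.15877 >1
  x=-3.696: |R|=1.06250 >1
So |R|<1 on (-3.5000, 0).

(-3.5000,0); λ=-11 ⇒ h* = (7/2)/11 = 0.3182.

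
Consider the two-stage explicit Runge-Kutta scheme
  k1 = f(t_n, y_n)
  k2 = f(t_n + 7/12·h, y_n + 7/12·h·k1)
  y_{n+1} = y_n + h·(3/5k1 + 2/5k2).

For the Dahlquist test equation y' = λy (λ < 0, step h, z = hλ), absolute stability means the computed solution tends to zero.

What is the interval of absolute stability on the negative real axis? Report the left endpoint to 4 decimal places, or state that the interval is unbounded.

Set f=λy, z=hλ:
  k1=λy_n ⇒ h·k1=z·y_n;  k2=λ(1+7/12z)y_n ⇒ h·k2=z(1+7/12z)y_n
  y_{n+1}/y_n = 1 + 3/5z + 2/5z(1+7/12z) = 1 + z + 7/30z²
  R(z) = 1 + z + 7/30z².

Boundary: |R(x)|=1, x<0.
x=-0.91: |R|=0.2832
R=1: x+7/30x²=0 ⇒ x=−30/7=-4.2857; min R=1−1/(4·7/30)=-0.0714>−1
Confirm numerically:
  x=-3.137: |R|=0.15918 <1
  x=-2.425: |R|=0.05285 <1
  x=-2.158: |R|=0.07138 <1
  x=-4.791: |R|=1.56486 >1
  x=-4.324: |R|=1.03863 >1
Interval (-4.2857, 0).

(-4.2857, 0).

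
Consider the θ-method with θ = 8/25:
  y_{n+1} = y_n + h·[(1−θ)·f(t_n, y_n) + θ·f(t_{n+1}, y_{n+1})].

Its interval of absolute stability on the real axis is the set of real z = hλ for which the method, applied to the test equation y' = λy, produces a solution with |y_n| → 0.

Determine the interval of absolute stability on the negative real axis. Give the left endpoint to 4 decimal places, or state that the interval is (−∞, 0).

(-5.5556, 0).

With y'=λy (z=hλ):
  y_{n+1} = y_n + z·[17/25·y_n + 8/25·y_{n+1}] ⇒ (1 − 8/25z)y_{n+1} = (1 + 17/25z)y_n
  R(z) = (1 + 17/25z)/(1 − 8/25z).

Find x<0 with |R(x)|<1.
x=-1.09: |R|=0.1919
R=−1: 1+17/25x = −1+8/25x ⇒ -9/25x=2 ⇒ x=2/(-9/25)=-5.5556
Confirm numerically:
  x=-4.905: |R|=0.90886 <1
  x=-4.033: |R|=0.76070 <1
  x=-3.645: |R|=0.68251 <1
  x=-2.423: |R|=0.36479 <1
  x=-5.757: |R|=1.02552 >1
  x=-5.660: |R|=1.01338 >1
  x=-5.614: |R|=1.00752 >1
Stable set (-5.5556, 0).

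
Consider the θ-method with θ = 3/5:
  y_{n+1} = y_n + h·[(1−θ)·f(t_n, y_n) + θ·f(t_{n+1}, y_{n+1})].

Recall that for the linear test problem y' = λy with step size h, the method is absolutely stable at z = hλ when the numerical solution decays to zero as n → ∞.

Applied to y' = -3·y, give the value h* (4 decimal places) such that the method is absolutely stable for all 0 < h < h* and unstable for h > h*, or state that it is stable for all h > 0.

Set f=λy, z=hλ:
  y_{n+1} = y_n + z·[2/5·y_n + 3/5·y_{n+1}] ⇒ (1 − 3/5z)y_{n+1} = (1 + 2/5z)y_n
  Hence R(z) = (1 + 2/5z)/(1 − 3/5z).

Find x<0 with |R(x)|<1.
x=-1.2: |R|=0.3023
x=-2: |R|=0.0909
x=-10: |R|=0.4286
x=-100: |R|=0.6393
θ=3/5≥1/2 ⇒ |1+2/5x|<|1−3/5x| ∀x<0 ⇒ stable on all of ℝ⁻.

interval (−∞, 0). Any h>0 works for λ=-3.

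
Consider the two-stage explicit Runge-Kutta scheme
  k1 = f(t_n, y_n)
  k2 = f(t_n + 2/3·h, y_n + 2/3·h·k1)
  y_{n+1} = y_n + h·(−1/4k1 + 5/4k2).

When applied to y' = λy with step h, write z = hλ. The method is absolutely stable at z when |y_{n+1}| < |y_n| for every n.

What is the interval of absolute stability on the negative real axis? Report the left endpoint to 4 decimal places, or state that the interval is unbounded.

z∈(-1.2000,0).

On y'=λy, z=hλ:
  k1=λy_n ⇒ h·k1=z·y_n;  k2=λ(1+2/3z)y_n ⇒ h·k2=z(1+2/3z)y_n
  y_{n+1}/y_n = 1 − 1/4z + 5/4z(1+2/3z) = 1 + z + 5/6z²
  R(z) = 1 + z + 5/6z².

Solve |R(x)|<1 on ℝ⁻.
x=-1.33: |R|=1.1441
R=1: x+5/6x²=0 ⇒ x=−6/5=-1.2000; min R=1−1/(4·5/6)=0.7000>−1
Confirm numerically:
  x=-1.177: |R|=0.97744 <1
  x=-1.125: |R|=0.92969 <1
  x=-0.757: |R|=0.72054 <1
  x=-1.609: |R|=1.54840 >1
  x=-1.430: |R|=1.27408 >1
Interval (-1.2000, 0).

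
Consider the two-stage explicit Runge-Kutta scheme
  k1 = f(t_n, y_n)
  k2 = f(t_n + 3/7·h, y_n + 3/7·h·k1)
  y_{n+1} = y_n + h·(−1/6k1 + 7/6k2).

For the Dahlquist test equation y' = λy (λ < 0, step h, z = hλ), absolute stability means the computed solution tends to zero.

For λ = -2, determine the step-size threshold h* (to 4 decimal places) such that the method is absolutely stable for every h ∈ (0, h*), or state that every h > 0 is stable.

(-2.0000,0); λ=-2 ⇒ h* = (2)/2 = 1.0000.

Set f=λy, z=hλ:
  k1=λy_n ⇒ h·k1=z·y_n;  k2=λ(1+3/7z)y_n ⇒ h·k2=z(1+3/7z)y_n
  y_{n+1}/y_n = 1 − 1/6z + 7/6z(1+3/7z) = 1 + z + 1/2z²
  ⇒ R(z) = 1 + z + 1/2z².

Need |R(x)|<1, x<0.
x=-0.9: |R|=0.5050
R=1: x+1/2x²=0 ⇒ x=−2=-2.0000; min R=1−1/(4·1/2)=0.5000>−1
Confirm numerically:
  x=-1.970: |R|=0.97045 <1
  x=-1.781: |R|=0.80498 <1
  x=-0.886: |R|=0.50650 <1
  x=-2.377: |R|=1.44806 >1
  x=-2.111: |R|=1.11716 >1
  x=-2.084: |R|=1.08753 >1
So |R|<1 on (-2.0000, 0).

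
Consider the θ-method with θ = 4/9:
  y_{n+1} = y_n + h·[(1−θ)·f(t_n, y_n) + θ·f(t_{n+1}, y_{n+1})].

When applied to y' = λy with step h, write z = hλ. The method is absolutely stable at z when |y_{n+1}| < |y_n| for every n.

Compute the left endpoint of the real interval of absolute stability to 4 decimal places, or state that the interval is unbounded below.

z* = -18.0000.

On y'=λy, z=hλ:
  y_{n+1} = y_n + z·[5/9·y_n + 4/9·y_{n+1}] ⇒ (1 − 4/9z)y_{n+1} = (1 + 5/9z)y_n
  R(z) = (1 + 5/9z)/(1 − 4/9z).

Boundary: |R(x)|=1, x<0.
x=-1.55: |R|=0.0822
R=−1: 1+5/9x = −1+4/9x ⇒ -1/9x=2 ⇒ x=2/(-1/9)=-18.0000
Confirm numerically:
  x=-16.837: |R|=0.98477 <1
  x=-15.086: |R|=0.95798 <1
  x=-11.657: |R|=0.88597 <1
  x=-18.225: |R|=1.00275 >1
  x=-18.192: |R|=1.00235 >1
Interval (-18.0000, 0).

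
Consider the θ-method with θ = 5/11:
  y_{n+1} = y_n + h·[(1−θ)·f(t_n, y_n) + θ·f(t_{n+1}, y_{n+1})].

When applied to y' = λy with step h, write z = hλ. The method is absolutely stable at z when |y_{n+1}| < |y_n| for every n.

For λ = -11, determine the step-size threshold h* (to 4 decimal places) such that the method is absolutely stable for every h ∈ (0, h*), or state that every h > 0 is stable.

(-22.0000,0); λ=-11 ⇒ h* = (22)/11 = 2.0000.

Set f=λy, z=hλ:
  y_{n+1} = y_n + z·[6/11·y_n + 5/11·y_{n+1}] ⇒ (1 − 5/11z)y_{n+1} = (1 + 6/11z)y_n
  ⇒ R(z) = (1 + 6/11z)/(1 − 5/11z).

Find x<0 with |R(x)|<1.
x=-0.46: |R|=0.6195
R=−1: 1+6/11x = −1+5/11x ⇒ -1/11x=2 ⇒ x=2/(-1/11)=-22.0000
Confirm numerically:
  x=-18.954: |R|=0.97120 <1
  x=-15.272: |R|=0.92299 <1
  x=-10.133: |R|=0.80756 <1
  x=-22.314: |R|=1.00256 >1
  x=-22.302: |R|=1.00247 >1
  x=-22.137: |R|=1.00113 >1
Stable set (-22.0000, 0).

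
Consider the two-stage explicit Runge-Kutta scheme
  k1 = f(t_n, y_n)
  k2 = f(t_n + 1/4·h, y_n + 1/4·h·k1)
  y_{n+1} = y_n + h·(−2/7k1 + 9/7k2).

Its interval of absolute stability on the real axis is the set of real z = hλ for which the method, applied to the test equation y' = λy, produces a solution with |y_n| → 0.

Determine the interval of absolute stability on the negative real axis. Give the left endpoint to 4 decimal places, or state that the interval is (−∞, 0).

Test eqn y'=λy, z=hλ:
  k1=λy_n ⇒ h·k1=z·y_n;  k2=λ(1+1/4z)y_n ⇒ h·k2=z(1+1/4z)y_n
  y_{n+1}/y_n = 1 − 2/7z + 9/7z(1+1/4z) = 1 + z + 9/28z²
  Hence R(z) = 1 + z + 9/28z².

Need |R(x)|<1, x<0.
x=-1.67: |R|=0.2264
R=1: x+9/28x²=0 ⇒ x=−28/9=-3.1111; min R=1−1/(4·9/28)=0.2222>−1
Confirm numerically:
  x=-3.084: |R|=0.97313 <1
  x=-2.717: |R|=0.65581 <1
  x=-2.513: |R|=0.51688 <1
  x=-1.432: |R|=0.22713 <1
  x=-3.634: |R|=1.61077 >1
  x=-3.625: |R|=1.59877 >1
  x=-3.203: |R|=1.09460 >1
Stable set (-3.1111, 0).

z∈(-3.1111,0).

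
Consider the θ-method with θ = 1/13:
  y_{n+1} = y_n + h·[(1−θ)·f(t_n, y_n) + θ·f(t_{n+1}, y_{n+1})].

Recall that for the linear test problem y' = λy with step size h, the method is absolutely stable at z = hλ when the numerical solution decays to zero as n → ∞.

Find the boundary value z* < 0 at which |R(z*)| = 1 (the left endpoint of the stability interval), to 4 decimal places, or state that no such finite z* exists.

left endpoint -2.3636.

With y'=λy (z=hλ):
  y_{n+1} = y_n + z·[12/13·y_n + 1/13·y_{n+1}] ⇒ (1 − 1/13z)y_{n+1} = (1 + 12/13z)y_n
  so R(z) = (1 + 12/13z)/(1 − 1/13z).

Boundary: |R(x)|=1, x<0.
x=-0.55: |R|=0.4723
R=−1: 1+12/13x = −1+1/13x ⇒ -11/13x=2 ⇒ x=2/(-11/13)=-2.3636
Confirm numerically:
  x=-2.141: |R|=0.83825 <1
  x=-2.127: |R|=0.82792 <1
  x=-2.072: |R|=0.78715 <1
  x=-1.371: |R|=0.24021 <1
  x=-2.856: |R|=1.34157 >1
  x=-2.446: |R|=1.05866 >1
  x=-2.418: |R|=1.03879 >1
Interval (-2.3636, 0).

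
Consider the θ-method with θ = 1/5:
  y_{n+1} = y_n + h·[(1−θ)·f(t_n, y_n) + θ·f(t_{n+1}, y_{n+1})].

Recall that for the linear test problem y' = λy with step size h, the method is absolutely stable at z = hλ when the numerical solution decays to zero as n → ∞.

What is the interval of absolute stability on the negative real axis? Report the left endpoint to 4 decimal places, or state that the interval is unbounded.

Set f=λy, z=hλ:
  y_{n+1} = y_n + z·[4/5·y_n + 1/5·y_{n+1}] ⇒ (1 − 1/5z)y_{n+1} = (1 + 4/5z)y_n
  Hence R(z) = (1 + 4/5z)/(1 − 1/5z).

Solve |R(x)|<1 on ℝ⁻.
x=-0.97: |R|=0.1876
R=−1: 1+4/5x = −1+1/5x ⇒ -3/5x=2 ⇒ x=2/(-3/5)=-3.3333
Confirm numerically:
  x=-2.088: |R|=0.47291 <1
  x=-1.844: |R|=0.34717 <1
  x=-1.743: |R|=0.29245 <1
  x=-3.689: |R|=1.12280 >1
  x=-3.511: |R|=1.06262 >1
Stable set (-3.3333, 0).

z∈(-3.3333,0).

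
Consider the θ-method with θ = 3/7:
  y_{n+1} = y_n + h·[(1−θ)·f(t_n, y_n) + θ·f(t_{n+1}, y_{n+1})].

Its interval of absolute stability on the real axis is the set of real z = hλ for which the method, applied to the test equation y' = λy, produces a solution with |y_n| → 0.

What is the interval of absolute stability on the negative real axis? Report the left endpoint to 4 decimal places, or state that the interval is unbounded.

Test eqn y'=λy, z=hλ:
  y_{n+1} = y_n + z·[4/7·y_n + 3/7·y_{n+1}] ⇒ (1 − 3/7z)y_{n+1} = (1 + 4/7z)y_n
  ⇒ R(z) = (1 + 4/7z)/(1 − 3/7z).

Need |R(x)|<1, x<0.
x=-1.36: |R|=0.1408
R=−1: 1+4/7x = −1+3/7x ⇒ -1/7x=2 ⇒ x=2/(-1/7)=-14.0000
Confirm numerically:
  x=-13.909: |R|=0.99813 <1
  x=-7.726: |R|=0.79210 <1
  x=-7.418: |R|=0.77501 <1
  x=-14.447: |R|=1.00888 >1
  x=-14.280: |R|=1.00562 >1
Stable set (-14.0000, 0).

(-14.0000, 0).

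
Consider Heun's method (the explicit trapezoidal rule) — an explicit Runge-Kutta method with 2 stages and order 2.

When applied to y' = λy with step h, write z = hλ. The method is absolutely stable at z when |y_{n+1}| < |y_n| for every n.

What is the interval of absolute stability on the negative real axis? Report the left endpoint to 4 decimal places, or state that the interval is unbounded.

z∈(-2.0000,0).

Test eqn y'=λy, z=hλ:
  order 2, 2-stage ⇒ R(z)=1+z+z^2/2
  (e.g. R(-1.61)=0.68605, |R|=0.68605)

Need |R(x)|<1, x<0.
x=-1.61: |R|=0.6861
|R(-2.17)|=1.1845 |R(-1.06)|=0.5018 |R(-0.55)|=0.6013
Bisect:
  x_lo=-2.3694 |R|=1.4376  x_hi=-0.3588 |R|=0.7056
  mid=-1.36407 |R|=0.56627 →hi
  mid=-1.86672 |R|=0.87560 →hi
  mid=-2.11804 |R|=1.12500 →lo
  mid=-1.99238 |R|=0.99241 →hi
  mid=-2.05521 |R|=1.05673 →lo
  mid=-2.02379 |R|=1.02408 →lo
  mid=-2.00808 |R|=1.00812 →lo
  ...
  [-2.00011,-1.99999] ⇒ x*=-2.0000
Interval (-2.0000, 0).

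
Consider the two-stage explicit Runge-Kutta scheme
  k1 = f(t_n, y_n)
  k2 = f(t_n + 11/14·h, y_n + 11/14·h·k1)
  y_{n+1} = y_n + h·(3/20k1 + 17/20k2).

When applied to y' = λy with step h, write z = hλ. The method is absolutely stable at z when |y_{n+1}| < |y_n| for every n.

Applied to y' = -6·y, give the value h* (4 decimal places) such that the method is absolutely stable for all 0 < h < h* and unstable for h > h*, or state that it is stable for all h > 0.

(-1.4973,0); λ=-6 ⇒ h* = (280/187)/6 = 0.2496.

Set f=λy, z=hλ:
  k1=λy_n ⇒ h·k1=z·y_n;  k2=λ(1+11/14z)y_n ⇒ h·k2=z(1+11/14z)y_n
  y_{n+1}/y_n = 1 + 3/20z + 17/20z(1+11/14z) = 1 + z + 187/280z²
  R(z) = 1 + z + 187/280z².

Boundary: |R(x)|=1, x<0.
x=-1.01: |R|=0.6713
R=1: x+187/280x²=0 ⇒ x=−280/187=-1.4973; min R=1−1/(4·187/280)=0.6257>−1
Confirm numerically:
  x=-1.222: |R|=0.77530 <1
  x=-1.199: |R|=0.76111 <1
  x=-0.646: |R|=0.63271 <1
  x=-0.643: |R|=0.63312 <1
  x=-2.047: |R|=1.75146 >1
  x=-1.933: |R|=1.56244 >1
  x=-1.859: |R|=1.44903 >1
Stable set (-1.4973, 0).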